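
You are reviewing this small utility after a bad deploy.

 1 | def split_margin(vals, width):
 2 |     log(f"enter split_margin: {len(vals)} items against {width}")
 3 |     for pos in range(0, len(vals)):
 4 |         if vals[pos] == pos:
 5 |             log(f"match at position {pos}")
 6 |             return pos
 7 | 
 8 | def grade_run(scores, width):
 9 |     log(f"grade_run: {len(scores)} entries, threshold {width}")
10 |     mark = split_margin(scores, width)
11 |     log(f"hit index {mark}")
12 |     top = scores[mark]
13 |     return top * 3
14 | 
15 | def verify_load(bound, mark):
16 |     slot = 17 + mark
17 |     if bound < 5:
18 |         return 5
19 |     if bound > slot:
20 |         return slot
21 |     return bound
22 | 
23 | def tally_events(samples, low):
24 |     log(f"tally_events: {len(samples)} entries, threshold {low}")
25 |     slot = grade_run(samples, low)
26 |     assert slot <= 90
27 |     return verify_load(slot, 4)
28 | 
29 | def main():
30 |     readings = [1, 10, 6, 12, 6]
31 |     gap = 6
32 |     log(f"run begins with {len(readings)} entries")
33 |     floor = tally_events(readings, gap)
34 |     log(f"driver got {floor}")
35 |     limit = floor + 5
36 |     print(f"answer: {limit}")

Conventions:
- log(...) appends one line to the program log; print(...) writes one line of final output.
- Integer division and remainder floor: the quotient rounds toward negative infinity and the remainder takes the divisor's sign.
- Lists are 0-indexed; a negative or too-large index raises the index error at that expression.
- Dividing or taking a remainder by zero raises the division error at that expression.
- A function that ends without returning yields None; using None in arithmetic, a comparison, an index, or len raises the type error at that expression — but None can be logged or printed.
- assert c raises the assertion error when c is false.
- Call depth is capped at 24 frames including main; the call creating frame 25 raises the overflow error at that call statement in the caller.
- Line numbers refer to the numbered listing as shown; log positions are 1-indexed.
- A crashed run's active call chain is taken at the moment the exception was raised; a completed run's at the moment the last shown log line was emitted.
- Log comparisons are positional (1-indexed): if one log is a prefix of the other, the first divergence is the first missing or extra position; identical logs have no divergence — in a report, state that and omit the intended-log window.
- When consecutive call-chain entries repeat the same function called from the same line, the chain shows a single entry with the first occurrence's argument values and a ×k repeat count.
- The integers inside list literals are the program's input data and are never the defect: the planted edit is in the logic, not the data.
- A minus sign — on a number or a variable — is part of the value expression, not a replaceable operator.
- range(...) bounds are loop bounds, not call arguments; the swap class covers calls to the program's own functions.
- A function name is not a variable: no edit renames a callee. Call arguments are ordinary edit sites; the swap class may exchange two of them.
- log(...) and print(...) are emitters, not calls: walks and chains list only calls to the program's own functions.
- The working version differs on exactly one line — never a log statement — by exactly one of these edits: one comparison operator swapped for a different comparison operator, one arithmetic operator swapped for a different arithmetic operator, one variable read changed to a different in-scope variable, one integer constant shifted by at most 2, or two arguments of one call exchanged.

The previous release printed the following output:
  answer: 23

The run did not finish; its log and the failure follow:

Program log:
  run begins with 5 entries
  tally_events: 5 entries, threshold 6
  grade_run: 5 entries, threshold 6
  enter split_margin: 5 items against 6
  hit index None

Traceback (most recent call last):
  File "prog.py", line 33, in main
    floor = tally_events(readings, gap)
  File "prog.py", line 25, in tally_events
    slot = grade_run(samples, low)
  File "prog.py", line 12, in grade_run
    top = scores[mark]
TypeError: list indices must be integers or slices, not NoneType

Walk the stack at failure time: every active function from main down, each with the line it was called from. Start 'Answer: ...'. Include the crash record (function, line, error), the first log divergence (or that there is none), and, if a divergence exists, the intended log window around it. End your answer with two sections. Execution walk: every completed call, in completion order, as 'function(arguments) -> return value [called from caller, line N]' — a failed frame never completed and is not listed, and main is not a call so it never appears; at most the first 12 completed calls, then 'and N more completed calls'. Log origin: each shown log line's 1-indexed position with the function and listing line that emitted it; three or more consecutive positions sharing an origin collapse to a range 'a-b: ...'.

Answer: main -> tally_events (called at line 33) -> grade_run (called at line 25).
Core observation: The earliest visible damage is log position 5 — 'hit index None' rather than the intended 'match at position 2'.
Crash: grade_run, line 12, TypeError.
First divergence: position 5; shown 'hit index None' vs intended 'match at position 2'.
Intended log window:
  3: grade_run: 5 entries, threshold 6
  4: enter split_margin: 5 items against 6
  5: match at position 2
  6: hit index 2
Execution walk:
  split_margin([1, 10, 6, 12, 6], 6) -> None  [called from grade_run, line 10]
Log origin:
  1: logged in main at line 32
  2: logged in tally_events at line 24
  3: logged in grade_run at line 9
  4: logged in split_margin at line 2
  5: logged in grade_run at line 11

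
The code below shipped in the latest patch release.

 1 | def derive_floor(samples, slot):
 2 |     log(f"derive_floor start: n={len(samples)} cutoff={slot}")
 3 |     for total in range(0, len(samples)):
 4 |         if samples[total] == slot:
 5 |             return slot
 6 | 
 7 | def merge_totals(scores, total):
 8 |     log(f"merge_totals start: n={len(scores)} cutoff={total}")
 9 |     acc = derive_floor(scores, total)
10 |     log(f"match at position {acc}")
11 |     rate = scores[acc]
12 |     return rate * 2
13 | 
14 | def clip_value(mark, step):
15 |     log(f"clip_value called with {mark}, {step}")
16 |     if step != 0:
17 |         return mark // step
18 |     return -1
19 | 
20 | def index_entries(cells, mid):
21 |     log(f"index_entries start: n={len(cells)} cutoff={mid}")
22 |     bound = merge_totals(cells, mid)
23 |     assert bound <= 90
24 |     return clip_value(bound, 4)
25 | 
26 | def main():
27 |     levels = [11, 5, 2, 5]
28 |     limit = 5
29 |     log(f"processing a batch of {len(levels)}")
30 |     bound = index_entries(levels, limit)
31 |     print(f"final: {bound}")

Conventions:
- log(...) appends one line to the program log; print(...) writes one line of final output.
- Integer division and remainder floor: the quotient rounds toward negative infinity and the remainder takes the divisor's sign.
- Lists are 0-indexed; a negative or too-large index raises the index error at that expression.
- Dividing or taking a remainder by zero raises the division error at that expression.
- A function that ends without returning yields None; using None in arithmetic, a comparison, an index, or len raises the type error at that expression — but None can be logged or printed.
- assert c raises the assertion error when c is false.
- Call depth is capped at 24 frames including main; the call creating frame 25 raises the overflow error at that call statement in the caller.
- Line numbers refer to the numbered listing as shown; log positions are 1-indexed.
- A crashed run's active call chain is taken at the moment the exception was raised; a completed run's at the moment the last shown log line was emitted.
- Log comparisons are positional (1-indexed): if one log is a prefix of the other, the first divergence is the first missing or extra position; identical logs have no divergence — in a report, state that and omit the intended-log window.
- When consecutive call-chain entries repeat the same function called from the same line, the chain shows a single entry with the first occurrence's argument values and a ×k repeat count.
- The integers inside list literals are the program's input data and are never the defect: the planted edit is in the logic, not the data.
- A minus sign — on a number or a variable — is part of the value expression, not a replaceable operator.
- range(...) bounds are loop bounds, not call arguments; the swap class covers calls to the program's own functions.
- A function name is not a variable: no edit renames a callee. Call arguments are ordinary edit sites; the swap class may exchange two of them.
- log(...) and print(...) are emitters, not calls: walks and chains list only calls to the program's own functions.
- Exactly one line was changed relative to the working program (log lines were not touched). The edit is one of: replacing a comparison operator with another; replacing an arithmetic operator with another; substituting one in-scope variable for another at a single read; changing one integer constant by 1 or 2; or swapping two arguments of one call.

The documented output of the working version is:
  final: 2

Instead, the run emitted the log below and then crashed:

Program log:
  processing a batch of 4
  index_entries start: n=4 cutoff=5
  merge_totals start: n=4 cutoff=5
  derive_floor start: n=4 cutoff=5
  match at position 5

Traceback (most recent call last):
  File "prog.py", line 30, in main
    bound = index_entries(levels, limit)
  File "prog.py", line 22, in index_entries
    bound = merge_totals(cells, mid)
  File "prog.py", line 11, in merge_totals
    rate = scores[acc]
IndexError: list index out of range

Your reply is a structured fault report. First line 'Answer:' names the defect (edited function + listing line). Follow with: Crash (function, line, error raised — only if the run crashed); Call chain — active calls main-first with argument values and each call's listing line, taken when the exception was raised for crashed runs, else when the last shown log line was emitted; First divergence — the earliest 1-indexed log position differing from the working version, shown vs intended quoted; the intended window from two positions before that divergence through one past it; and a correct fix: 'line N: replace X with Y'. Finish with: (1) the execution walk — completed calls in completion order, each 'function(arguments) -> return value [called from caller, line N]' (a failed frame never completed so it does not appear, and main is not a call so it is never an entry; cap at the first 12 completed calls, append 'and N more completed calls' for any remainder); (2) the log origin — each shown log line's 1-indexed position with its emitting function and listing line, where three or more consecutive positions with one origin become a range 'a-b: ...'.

Answer: the defect is in derive_floor at line 5.
The tell: Log line 5 is where behavior first shows: 'match at position 5' appears instead of 'match at position 1'.
Crash: merge_totals, line 11, IndexError.
Call chain: main -> index_entries([11, 5, 2, 5], 5) (called at line 30) -> merge_totals([11, 5, 2, 5], 5) (called at line 22).
First divergence: position 5 — the shown line 'match at position 5' should read 'match at position 1'.
Intended log window:
  3: merge_totals start: n=4 cutoff=5
  4: derive_floor start: n=4 cutoff=5
  5: match at position 1
  6: clip_value called with 10, 4
Execution walk:
  derive_floor([11, 5, 2, 5], 5) -> 5  [called from merge_totals, line 9]
Log origin:
  1: emitted by main (line 29)
  2: emitted by index_entries (line 21)
  3: emitted by merge_totals (line 8)
  4: emitted by derive_floor (line 2)
  5: emitted by merge_totals (line 10)
A correct fix: line 5: replace `slot` with `total`.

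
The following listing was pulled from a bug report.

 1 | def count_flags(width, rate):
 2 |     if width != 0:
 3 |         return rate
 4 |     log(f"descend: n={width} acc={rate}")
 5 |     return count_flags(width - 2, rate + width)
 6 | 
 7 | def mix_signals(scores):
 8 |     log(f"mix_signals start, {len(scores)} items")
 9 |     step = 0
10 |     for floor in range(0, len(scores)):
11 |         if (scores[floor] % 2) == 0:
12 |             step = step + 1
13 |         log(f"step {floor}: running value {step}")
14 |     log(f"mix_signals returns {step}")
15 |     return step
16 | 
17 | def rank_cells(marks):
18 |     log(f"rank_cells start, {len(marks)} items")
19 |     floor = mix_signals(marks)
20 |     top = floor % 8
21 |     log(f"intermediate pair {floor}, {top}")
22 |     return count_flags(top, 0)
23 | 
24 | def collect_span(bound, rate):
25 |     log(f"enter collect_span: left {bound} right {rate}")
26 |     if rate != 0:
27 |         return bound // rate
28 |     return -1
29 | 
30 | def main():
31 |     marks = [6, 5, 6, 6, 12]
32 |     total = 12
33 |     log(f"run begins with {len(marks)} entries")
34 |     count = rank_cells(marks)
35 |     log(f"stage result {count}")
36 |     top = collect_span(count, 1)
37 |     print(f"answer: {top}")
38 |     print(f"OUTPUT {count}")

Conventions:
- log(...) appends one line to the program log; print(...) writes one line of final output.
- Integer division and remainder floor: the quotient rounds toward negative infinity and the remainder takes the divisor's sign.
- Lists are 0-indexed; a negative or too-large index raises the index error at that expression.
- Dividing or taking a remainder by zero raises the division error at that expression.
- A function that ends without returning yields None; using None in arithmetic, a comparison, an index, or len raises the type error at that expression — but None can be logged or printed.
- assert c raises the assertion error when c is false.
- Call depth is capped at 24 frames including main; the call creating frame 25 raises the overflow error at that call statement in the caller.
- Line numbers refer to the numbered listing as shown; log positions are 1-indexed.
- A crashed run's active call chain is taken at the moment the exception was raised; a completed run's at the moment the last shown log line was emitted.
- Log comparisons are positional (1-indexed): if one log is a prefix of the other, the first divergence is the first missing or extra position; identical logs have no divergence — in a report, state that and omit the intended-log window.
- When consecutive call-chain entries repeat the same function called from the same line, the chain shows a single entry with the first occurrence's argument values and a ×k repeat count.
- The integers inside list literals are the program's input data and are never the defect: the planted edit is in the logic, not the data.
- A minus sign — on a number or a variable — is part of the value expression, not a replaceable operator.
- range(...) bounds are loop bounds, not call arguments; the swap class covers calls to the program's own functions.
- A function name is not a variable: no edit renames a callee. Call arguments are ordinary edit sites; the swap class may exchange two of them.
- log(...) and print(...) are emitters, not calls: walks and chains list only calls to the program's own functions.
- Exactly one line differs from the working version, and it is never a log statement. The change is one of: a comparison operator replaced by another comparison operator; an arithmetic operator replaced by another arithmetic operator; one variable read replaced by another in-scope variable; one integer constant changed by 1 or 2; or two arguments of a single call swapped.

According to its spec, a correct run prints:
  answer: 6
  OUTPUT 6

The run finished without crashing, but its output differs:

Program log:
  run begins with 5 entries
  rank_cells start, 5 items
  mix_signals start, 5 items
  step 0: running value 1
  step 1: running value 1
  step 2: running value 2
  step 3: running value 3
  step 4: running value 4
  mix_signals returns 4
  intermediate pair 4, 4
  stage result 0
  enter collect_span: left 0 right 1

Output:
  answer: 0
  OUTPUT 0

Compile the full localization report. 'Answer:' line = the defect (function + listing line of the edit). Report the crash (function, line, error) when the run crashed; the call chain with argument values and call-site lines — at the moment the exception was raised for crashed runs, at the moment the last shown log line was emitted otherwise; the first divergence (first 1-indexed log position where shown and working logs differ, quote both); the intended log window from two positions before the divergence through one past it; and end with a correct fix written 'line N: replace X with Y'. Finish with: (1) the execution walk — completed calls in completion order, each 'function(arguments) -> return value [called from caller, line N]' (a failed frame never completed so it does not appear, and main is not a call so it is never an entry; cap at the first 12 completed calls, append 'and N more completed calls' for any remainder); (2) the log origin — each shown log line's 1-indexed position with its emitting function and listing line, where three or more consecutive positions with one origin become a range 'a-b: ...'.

Answer: the defect is in count_flags at line 2.
The tell: The earliest visible damage is log position 11 — 'stage result 0' rather than the intended 'descend: n=4 acc=0'.
Call chain: main -> collect_span(0, 1) (called at line 36).
First divergence: position 11; shown 'stage result 0' vs intended 'descend: n=4 acc=0'.
Intended log window:
  9: mix_signals returns 4
  10: intermediate pair 4, 4
  11: descend: n=4 acc=0
  12: descend: n=2 acc=4
Execution walk:
  mix_signals([6, 5, 6, 6, 12]) -> 4  [called from rank_cells, line 19]
  count_flags(4, 0) -> 0  [called from rank_cells, line 22]
  rank_cells([6, 5, 6, 6, 12]) -> 0  [called from main, line 34]
  collect_span(0, 1) -> 0  [called from main, line 36]
Log line origins:
  1: from main, line 33
  2: from rank_cells, line 18
  3: from mix_signals, line 8
  4-8: from mix_signals, line 13
  9: from mix_signals, line 14
  10: from rank_cells, line 21
  11: from main, line 35
  12: from collect_span, line 25
A correct fix: line 2: replace `!=` with `<=`.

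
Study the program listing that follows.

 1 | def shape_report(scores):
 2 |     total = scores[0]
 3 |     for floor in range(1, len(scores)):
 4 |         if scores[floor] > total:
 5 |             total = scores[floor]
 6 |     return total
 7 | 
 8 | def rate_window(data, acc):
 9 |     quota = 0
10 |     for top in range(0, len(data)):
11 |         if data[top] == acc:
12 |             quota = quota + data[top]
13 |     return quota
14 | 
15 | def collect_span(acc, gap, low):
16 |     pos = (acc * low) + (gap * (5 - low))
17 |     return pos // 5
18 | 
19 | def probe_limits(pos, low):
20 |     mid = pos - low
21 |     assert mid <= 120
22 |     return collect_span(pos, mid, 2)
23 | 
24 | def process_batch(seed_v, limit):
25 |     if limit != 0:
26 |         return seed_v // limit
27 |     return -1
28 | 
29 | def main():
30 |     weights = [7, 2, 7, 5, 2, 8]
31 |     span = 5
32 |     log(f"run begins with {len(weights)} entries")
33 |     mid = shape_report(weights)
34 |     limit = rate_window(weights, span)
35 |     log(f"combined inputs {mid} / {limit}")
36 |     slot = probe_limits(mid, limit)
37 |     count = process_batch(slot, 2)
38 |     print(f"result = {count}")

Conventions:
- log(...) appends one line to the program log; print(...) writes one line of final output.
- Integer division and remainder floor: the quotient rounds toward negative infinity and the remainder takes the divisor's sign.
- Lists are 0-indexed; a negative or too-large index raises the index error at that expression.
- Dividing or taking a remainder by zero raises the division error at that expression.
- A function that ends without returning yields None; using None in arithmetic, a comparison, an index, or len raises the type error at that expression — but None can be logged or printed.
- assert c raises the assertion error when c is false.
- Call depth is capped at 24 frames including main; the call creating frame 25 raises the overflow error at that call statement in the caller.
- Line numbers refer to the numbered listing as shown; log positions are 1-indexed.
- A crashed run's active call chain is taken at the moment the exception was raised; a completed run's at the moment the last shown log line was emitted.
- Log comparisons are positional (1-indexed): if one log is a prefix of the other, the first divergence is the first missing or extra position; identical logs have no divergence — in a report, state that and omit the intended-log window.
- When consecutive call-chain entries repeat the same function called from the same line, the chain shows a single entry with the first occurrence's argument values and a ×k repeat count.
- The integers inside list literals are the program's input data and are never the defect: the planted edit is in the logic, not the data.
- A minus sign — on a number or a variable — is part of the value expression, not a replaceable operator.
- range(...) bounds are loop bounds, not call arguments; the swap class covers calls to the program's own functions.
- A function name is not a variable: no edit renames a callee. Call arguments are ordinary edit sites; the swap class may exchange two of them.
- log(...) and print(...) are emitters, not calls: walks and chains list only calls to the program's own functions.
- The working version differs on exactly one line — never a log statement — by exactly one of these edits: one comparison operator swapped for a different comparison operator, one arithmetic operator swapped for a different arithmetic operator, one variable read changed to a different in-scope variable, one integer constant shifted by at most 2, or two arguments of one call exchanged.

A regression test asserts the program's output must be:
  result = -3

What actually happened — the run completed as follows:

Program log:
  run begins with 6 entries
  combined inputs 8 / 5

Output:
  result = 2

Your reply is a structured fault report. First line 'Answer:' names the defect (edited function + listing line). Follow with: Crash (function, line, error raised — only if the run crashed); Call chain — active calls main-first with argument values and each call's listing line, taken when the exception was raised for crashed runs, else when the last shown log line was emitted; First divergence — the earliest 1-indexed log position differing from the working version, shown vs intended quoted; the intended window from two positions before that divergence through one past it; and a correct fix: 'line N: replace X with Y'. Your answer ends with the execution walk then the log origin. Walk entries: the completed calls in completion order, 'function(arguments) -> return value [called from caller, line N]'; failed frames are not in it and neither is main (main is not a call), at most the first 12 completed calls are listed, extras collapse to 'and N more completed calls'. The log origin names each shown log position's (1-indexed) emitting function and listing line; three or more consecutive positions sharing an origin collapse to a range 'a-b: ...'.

Answer: the defect is in rate_window at line 11.
The tell: The log first diverges at position 2: the faulty run prints 'combined inputs 8 / 5' where the working version prints 'combined inputs 8 / 22'.
Call chain: main.
First divergence: position 2 — shown 'combined inputs 8 / 5', intended 'combined inputs 8 / 22'.
Intended log window:
  1: run begins with 6 entries
  2: combined inputs 8 / 22
Execution walk:
  shape_report([7, 2, 7, 5, 2, 8]) -> 8  [called from main, line 33]
  rate_window([7, 2, 7, 5, 2, 8], 5) -> 5  [called from main, line 34]
  collect_span(8, 3, 2) -> 5  [called from probe_limits, line 22]
  probe_limits(8, 5) -> 5  [called from main, line 36]
  process_batch(5, 2) -> 2  [called from main, line 37]
Origin of each log line:
  1 — main, line 32
  2 — main, line 35
A correct fix: line 11: replace `==` with `>`.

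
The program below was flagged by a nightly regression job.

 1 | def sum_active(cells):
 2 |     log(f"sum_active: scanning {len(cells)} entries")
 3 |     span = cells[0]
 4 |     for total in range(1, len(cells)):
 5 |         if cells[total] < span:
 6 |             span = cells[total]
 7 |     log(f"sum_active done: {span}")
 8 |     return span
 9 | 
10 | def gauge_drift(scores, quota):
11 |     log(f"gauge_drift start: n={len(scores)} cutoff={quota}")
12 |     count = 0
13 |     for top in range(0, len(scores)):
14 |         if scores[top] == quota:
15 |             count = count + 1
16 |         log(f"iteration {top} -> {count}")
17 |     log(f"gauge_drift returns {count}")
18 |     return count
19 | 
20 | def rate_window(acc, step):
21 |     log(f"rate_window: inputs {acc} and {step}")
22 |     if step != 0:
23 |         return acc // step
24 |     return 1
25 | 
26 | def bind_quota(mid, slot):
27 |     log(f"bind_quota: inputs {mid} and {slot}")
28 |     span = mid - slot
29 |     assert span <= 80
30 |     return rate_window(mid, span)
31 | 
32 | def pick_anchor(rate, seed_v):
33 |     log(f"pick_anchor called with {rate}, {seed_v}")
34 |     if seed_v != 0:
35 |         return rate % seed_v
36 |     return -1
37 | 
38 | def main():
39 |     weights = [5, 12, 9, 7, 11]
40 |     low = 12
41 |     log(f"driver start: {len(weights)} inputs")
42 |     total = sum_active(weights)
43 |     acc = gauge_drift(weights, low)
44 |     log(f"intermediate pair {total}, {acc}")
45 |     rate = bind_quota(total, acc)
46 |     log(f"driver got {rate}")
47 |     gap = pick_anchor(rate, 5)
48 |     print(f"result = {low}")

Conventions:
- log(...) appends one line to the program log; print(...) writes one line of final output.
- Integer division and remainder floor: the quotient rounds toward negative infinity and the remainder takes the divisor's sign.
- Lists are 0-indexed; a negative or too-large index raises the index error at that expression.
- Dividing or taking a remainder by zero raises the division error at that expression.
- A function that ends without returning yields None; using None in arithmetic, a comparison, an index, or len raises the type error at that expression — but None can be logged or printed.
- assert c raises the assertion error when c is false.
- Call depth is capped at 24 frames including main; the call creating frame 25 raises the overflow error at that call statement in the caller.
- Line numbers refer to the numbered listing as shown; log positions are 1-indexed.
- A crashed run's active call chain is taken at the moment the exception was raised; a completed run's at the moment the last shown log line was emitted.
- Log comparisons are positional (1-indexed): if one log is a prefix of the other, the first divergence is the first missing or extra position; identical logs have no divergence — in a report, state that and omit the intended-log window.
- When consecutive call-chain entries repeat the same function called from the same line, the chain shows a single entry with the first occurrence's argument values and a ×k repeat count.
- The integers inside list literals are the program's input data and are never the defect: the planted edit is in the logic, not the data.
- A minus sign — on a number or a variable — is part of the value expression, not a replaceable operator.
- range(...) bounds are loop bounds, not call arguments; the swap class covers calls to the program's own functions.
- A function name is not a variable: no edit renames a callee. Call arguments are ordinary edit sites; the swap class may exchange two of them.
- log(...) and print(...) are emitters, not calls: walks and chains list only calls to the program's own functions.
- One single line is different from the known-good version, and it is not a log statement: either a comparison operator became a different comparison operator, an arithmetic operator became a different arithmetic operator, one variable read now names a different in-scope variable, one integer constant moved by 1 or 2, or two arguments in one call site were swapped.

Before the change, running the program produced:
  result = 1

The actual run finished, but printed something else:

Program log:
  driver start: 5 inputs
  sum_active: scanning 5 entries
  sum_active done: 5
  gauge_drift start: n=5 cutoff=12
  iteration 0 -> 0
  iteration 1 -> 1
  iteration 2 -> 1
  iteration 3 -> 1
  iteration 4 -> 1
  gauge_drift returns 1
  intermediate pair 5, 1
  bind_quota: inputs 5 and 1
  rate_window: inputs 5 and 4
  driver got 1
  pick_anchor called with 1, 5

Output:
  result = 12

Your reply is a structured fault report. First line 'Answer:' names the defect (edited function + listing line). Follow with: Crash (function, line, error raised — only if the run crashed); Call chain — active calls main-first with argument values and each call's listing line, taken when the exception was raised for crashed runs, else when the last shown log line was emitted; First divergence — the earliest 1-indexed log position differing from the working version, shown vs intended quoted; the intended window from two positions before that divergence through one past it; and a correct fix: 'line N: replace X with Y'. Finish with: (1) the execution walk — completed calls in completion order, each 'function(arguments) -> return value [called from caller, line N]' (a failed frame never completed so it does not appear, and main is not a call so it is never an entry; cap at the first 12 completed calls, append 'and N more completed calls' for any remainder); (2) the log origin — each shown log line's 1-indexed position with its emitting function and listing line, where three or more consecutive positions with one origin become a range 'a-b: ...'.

Answer: the defect is in main at line 48.
Key observation: No log line changed; the fault shows up purely in the output.
Call chain: main -> pick_anchor(1, 5) (called at line 47).
First divergence: none; the two logs match at every position.
Execution walk:
  sum_active([5, 12, 9, 7, 11]) -> 5  [called from main, line 42]
  gauge_drift([5, 12, 9, 7, 11], 12) -> 1  [called from main, line 43]
  rate_window(5, 4) -> 1  [called from bind_quota, line 30]
  bind_quota(5, 1) -> 1  [called from main, line 45]
  pick_anchor(1, 5) -> 1  [called from main, line 47]
Log line origins:
  1 — main, line 41
  2 — sum_active, line 2
  3 — sum_active, line 7
  4 — gauge_drift, line 11
  5-9 — gauge_drift, line 16
  10 — gauge_drift, line 17
  11 — main, line 44
  12 — bind_quota, line 27
  13 — rate_window, line 21
  14 — main, line 46
  15 — pick_anchor, line 33
A correct fix: line 48: replace `low` with `gap`.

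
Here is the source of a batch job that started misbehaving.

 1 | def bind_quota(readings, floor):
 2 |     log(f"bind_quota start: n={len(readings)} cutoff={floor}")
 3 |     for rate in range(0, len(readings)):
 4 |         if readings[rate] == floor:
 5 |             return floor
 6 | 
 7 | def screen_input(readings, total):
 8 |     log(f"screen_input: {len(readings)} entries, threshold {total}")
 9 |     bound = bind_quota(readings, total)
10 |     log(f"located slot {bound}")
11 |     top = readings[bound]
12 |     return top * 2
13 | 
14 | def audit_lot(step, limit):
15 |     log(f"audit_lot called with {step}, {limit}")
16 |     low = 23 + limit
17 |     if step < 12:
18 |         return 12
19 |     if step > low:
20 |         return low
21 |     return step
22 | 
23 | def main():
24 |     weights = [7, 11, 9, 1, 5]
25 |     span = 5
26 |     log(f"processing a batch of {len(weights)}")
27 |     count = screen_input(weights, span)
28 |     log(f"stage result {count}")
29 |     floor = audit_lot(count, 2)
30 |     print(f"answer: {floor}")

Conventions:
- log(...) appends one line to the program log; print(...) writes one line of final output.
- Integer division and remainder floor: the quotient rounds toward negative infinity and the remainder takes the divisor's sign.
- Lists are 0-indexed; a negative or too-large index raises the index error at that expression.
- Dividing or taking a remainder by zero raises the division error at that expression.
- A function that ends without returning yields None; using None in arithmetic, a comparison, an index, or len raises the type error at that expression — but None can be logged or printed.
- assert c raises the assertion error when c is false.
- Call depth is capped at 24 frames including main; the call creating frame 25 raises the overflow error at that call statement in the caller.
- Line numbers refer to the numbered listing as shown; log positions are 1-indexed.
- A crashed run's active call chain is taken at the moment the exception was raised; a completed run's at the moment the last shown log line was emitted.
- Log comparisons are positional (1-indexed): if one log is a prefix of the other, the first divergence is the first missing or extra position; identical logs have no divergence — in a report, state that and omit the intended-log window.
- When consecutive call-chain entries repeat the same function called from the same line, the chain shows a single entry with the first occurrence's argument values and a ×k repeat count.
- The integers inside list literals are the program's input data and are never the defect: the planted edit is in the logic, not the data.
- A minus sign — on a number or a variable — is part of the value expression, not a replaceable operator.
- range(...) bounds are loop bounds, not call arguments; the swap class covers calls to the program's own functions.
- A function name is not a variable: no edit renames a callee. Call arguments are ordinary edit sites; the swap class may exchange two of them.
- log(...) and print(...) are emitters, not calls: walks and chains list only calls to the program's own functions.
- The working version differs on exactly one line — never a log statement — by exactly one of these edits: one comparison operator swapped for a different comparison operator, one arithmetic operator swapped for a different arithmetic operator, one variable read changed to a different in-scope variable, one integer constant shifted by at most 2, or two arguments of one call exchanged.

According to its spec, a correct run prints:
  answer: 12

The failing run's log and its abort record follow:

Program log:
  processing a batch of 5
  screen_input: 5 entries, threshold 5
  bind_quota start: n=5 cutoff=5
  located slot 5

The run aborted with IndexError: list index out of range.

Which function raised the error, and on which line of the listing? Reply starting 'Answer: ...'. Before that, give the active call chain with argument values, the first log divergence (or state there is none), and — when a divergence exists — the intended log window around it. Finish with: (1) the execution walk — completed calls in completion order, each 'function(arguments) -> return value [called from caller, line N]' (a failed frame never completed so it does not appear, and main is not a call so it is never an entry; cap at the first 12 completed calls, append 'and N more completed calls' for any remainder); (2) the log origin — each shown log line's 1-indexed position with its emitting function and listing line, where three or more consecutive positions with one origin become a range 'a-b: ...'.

Answer: the error was raised in screen_input, line 11.
Key fact: Position 4 is the first bad log line: 'located slot 5' should read 'located slot 4'.
Call chain: main -> screen_input([7, 11, 9, 1, 5], 5) (called at line 27).
First divergence: position 4; shown 'located slot 5' vs intended 'located slot 4'.
Intended log window:
  2: screen_input: 5 entries, threshold 5
  3: bind_quota start: n=5 cutoff=5
  4: located slot 4
  5: stage result 10
Execution walk:
  bind_quota([7, 11, 9, 1, 5], 5) -> 5  [called from screen_input, line 9]
Log line origins:
  1: logged in main at line 26
  2: logged in screen_input at line 8
  3: logged in bind_quota at line 2
  4: logged in screen_input at line 10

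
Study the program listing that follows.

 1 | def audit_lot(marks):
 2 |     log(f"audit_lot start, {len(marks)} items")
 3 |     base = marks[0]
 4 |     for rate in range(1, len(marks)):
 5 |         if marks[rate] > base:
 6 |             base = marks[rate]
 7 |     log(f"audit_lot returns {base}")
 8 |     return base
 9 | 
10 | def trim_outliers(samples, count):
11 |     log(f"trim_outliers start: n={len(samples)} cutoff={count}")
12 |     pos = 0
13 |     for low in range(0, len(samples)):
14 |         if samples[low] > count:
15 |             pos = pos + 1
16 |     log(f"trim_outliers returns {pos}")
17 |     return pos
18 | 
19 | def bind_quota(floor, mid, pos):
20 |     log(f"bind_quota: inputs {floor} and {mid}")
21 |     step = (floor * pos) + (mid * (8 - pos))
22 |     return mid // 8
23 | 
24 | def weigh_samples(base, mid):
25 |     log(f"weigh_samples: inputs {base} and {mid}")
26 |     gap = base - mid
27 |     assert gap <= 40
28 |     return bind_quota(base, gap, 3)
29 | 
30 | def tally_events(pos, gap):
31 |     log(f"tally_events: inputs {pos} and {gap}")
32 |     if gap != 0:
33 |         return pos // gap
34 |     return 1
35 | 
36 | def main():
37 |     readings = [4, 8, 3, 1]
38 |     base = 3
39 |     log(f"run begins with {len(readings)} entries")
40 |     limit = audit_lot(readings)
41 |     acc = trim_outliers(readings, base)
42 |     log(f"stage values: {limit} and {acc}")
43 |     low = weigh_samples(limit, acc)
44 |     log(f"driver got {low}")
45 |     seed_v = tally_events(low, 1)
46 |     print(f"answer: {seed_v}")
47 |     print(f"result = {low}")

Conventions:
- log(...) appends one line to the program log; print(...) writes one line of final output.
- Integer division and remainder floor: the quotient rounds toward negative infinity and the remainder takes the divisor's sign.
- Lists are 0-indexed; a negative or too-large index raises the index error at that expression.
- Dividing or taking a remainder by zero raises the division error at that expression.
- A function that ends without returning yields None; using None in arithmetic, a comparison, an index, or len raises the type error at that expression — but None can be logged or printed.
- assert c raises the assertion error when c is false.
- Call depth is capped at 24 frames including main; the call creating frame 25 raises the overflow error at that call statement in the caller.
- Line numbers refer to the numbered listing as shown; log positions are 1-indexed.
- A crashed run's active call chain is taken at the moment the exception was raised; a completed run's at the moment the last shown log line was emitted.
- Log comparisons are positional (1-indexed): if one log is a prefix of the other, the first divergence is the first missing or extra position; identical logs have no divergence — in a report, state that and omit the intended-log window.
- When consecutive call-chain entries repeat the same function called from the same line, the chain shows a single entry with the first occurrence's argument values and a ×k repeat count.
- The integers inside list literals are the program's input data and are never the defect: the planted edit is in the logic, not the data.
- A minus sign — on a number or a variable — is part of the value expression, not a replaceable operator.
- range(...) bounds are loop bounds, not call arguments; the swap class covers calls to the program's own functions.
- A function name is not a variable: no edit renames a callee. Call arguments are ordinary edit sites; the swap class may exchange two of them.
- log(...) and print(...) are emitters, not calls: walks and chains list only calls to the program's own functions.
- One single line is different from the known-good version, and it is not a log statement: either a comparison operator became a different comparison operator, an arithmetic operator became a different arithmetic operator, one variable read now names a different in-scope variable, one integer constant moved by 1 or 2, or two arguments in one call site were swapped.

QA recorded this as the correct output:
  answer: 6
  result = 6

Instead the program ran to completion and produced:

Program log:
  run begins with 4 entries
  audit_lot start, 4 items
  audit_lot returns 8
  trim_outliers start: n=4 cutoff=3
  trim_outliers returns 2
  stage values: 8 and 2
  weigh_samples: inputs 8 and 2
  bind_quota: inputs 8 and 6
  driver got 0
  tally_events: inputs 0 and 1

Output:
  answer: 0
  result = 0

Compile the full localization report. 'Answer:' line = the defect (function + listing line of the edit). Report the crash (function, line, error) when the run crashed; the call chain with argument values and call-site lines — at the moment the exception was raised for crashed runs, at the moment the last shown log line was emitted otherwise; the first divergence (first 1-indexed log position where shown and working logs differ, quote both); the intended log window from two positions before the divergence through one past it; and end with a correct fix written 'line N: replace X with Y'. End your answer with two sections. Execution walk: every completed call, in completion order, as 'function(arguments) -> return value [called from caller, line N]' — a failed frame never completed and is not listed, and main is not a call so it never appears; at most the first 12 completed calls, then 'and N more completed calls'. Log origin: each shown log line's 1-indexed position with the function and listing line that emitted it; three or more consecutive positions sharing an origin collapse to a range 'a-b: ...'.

Answer: the defect is in bind_quota at line 22.
The tell: The log first diverges at position 9: the faulty run prints 'driver got 0' where the working version prints 'driver got 6'.
Call chain: main -> tally_events(0, 1) (called at line 45).
First divergence: position 9; shown 'driver got 0' vs intended 'driver got 6'.
Intended log window:
  7: weigh_samples: inputs 8 and 2
  8: bind_quota: inputs 8 and 6
  9: driver got 6
  10: tally_events: inputs 6 and 1
Execution walk:
  audit_lot([4, 8, 3, 1]) -> 8  [called from main, line 40]
  trim_outliers([4, 8, 3, 1], 3) -> 2  [called from main, line 41]
  bind_quota(8, 6, 3) -> 0  [called from weigh_samples, line 28]
  weigh_samples(8, 2) -> 0  [called from main, line 43]
  tally_events(0, 1) -> 0  [called from main, line 45]
Log line origins:
  1 — main, line 39
  2 — audit_lot, line 2
  3 — audit_lot, line 7
  4 — trim_outliers, line 11
  5 — trim_outliers, line 16
  6 — main, line 42
  7 — weigh_samples, line 25
  8 — bind_quota, line 20
  9 — main, line 44
  10 — tally_events, line 31
A correct fix: line 22: replace `mid` with `step`.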